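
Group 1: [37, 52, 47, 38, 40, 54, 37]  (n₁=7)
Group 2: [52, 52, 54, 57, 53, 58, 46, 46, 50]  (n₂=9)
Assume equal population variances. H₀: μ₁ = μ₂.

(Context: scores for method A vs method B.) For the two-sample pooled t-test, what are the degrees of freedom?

df = n₁ + n₂ − 2 = 7 + 9 − 2 = 14

degrees of freedom = 14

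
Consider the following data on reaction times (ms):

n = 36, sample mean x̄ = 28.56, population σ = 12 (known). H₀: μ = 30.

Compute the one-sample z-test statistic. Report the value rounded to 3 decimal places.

test statistic = -0.720

SE = σ/√n = 12/√36 = 2.0000
z = (x̄−μ₀)/SE = (28.56−30)/2.0000 = -0.7200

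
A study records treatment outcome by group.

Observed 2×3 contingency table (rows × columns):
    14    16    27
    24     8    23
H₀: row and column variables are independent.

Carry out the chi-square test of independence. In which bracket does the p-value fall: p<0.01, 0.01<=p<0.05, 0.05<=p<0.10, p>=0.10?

p-value bracket: 0.05<=p<0.10

Row totals [57, 55], col totals [38, 24, 50], n=112
χ² = (14−19.34)²/19.34 + (16−12.21)²/12.21 + (27−25.45)²/25.45 + (24−18.66)²/18.66 + (8−11.79)²/11.79 + (23−24.55)²/24.55 = 5.5843
df = 2
p-value (upper-tail) = 0.06129
→ bracket: 0.05<=p<0.10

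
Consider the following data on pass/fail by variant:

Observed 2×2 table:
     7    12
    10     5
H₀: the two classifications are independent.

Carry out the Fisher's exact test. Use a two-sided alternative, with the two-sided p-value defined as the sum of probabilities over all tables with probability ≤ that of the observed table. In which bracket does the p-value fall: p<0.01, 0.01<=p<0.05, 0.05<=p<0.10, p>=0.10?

p-value bracket: p>=0.10

Margins: r₁=19, r₂=15, c₁=17, c₂=17, n=34
p_obs = C(19,7)·C(15,10)/C(34,17); sum pmf over tables with pmf ≤ p_obs
p-value (two-sided) = 0.16632
→ bracket: p>=0.10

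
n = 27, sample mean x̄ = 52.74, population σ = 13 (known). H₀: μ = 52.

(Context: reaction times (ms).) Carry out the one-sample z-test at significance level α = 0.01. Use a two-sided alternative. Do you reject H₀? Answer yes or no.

SE = σ/√n = 13/√27 = 2.5019
z = (x̄−μ₀)/SE = (52.74−52)/2.5019 = 0.2958
p-value (two-sided) = 0.76740
At α=0.01: p ≥ α → fail to reject H₀

reject H₀: no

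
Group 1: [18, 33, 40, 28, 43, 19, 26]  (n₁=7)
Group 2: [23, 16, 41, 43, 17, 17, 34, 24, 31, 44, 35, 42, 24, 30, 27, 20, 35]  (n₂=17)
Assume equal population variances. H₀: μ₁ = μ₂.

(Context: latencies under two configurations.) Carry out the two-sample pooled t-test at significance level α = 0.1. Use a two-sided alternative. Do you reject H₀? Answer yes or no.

reject H₀: no

x̄₁=29.571, s₁=9.676, n₁=7
x̄₂=29.588, s₂=9.546, n₂=17
s_p² = [6·9.676² + 16·9.546²]/22 = 91.8105
SE = √(s_p²·(1/7+1/17)) = 4.3031
t = (29.571−29.588)/4.3031 = -0.0039
df = 22
p-value (two-sided) = 0.99692
At α=0.1: p ≥ α → fail to reject H₀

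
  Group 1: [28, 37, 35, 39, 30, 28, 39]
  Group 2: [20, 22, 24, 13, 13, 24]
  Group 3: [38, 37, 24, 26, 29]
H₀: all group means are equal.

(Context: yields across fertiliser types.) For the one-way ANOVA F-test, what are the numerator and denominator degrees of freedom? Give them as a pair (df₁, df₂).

degrees of freedom = [2, 15]

k = 3 groups, N = 18 total
df = (k−1, N−k) = (3−1, 18−3) = (2, 15)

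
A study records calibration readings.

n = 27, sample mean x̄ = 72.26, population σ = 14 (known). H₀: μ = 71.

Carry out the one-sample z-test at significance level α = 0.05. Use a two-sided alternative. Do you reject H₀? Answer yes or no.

reject H₀: no

SE = σ/√n = 14/√27 = 2.6943
z = (x̄−μ₀)/SE = (72.26−71)/2.6943 = 0.4677
p-value (two-sided) = 0.64003
At α=0.05: p ≥ α → fail to reject H₀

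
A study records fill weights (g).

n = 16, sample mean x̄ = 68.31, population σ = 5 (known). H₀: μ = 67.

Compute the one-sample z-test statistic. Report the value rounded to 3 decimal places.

test statistic = 1.048

SE = σ/√n = 5/√16 = 1.2500
z = (x̄−μ₀)/SE = (68.31−67)/1.2500 = 1.0480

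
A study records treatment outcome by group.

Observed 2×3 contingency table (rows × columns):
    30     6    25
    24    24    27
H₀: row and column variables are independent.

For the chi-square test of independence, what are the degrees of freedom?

df = (r−1)(c−1) = (2−1)·(3−1) = 2

degrees of freedom = 2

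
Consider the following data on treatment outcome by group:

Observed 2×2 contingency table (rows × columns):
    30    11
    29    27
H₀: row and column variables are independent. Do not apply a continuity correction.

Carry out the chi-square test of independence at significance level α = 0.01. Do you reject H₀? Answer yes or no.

Row totals [41, 56], col totals [59, 38], n=97
χ² = (30−24.94)²/24.94 + (11−16.06)²/16.06 + (29−34.06)²/34.06 + (27−21.94)²/21.94 = 4.5428
df = 1
p-value (upper-tail) = 0.03306
At α=0.01: p ≥ α → fail to reject H₀

reject H₀: no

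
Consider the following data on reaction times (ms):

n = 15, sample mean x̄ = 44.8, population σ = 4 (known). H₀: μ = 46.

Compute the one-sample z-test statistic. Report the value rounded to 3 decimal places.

SE = σ/√n = 4/√15 = 1.0328
z = (x̄−μ₀)/SE = (44.8−46)/1.0328 = -1.1619

test statistic = -1.162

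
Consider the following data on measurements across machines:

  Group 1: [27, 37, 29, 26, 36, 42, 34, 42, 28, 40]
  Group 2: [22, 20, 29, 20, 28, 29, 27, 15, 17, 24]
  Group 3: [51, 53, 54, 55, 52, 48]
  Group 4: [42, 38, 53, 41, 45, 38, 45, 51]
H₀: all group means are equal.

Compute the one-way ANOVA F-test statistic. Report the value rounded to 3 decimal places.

Group means [34.10, 23.10, 52.17, 44.12], grand mean 36.412
SSB = Σnᵢ(x̄ᵢ−x̄)² = 3790.727; SSW = ΣΣ(x−x̄ᵢ)² = 831.508
MSB = 3790.727/3 = 1263.5757; MSW = 831.508/30 = 27.7169
F = MSB/MSW = 45.5886
df = (3, 30)

test statistic = 45.589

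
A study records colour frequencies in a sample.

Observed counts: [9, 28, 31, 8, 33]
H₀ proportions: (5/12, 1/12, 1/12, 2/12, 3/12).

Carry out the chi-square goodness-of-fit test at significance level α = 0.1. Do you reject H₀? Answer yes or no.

n = 109; E_i = n·p_i = [45.42, 9.08, 9.08, 18.17, 27.25]
χ² = (9−45.42)²/45.42 + (28−9.08)²/9.08 + (31−9.08)²/9.08 + (8−18.17)²/18.17 + (33−27.25)²/27.25 = 128.3798
df = 4
p-value (upper-tail) = 0.00000
At α=0.1: p < α → reject H₀

reject H₀: yes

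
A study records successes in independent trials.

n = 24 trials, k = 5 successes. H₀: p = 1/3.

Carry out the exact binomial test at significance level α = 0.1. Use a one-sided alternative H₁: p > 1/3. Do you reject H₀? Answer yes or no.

reject H₀: no

Exact binomial: n=24, k=5, p₀=1/3=0.3333
P(X≥5) from Σ C(n,i)·p₀^i·(1−p₀)^(n−i)
p-value (one-sided, H₁ greater) = 0.94065
At α=0.1: p ≥ α → fail to reject H₀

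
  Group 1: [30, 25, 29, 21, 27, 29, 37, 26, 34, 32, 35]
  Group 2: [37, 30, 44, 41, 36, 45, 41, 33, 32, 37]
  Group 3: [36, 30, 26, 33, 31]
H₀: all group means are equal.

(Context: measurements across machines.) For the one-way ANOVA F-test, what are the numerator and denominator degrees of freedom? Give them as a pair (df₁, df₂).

degrees of freedom = [2, 23]

k = 3 groups, N = 26 total
df = (k−1, N−k) = (3−1, 26−3) = (2, 23)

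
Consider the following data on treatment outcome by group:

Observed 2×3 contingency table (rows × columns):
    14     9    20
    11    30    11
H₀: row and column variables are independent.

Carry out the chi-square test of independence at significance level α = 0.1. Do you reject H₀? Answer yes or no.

reject H₀: yes

Row totals [43, 52], col totals [25, 39, 31], n=95
χ² = (14−11.32)²/11.32 + (9−17.65)²/17.65 + (20−14.03)²/14.03 + (11−13.68)²/13.68 + (30−21.35)²/21.35 + (11−16.97)²/16.97 = 13.5496
df = 2
p-value (upper-tail) = 0.00114
At α=0.1: p < α → reject H₀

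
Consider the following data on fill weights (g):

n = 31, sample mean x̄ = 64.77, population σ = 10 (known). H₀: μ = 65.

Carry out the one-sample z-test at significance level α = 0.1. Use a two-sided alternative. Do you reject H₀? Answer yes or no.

reject H₀: no

SE = σ/√n = 10/√31 = 1.7961
z = (x̄−μ₀)/SE = (64.77−65)/1.7961 = -0.1281
p-value (two-sided) = 0.89810
At α=0.1: p ≥ α → fail to reject H₀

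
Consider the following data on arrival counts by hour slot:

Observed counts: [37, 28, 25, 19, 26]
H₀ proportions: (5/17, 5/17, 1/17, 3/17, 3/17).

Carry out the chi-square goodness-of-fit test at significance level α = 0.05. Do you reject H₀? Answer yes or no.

n = 135; E_i = n·p_i = [39.71, 39.71, 7.94, 23.82, 23.82]
χ² = (37−39.71)²/39.71 + (28−39.71)²/39.71 + (25−7.94)²/7.94 + (19−23.82)²/23.82 + (26−23.82)²/23.82 = 41.4558
df = 4
p-value (upper-tail) = 0.00000
At α=0.05: p < α → reject H₀

reject H₀: yes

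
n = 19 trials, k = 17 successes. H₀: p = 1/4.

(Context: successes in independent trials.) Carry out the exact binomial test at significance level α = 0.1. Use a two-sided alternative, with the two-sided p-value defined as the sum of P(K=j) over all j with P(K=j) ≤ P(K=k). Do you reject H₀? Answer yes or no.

Exact binomial: n=19, k=17, p₀=1/4=0.2500
P(X=j) = C(n,j)·p₀^j·(1−p₀)^(n−j); p = Σ P(X=j) over j with P(X=j) ≤ P(X=17)
p-value (two-sided) = 0.00000
At α=0.1: p < α → reject H₀

reject H₀: yes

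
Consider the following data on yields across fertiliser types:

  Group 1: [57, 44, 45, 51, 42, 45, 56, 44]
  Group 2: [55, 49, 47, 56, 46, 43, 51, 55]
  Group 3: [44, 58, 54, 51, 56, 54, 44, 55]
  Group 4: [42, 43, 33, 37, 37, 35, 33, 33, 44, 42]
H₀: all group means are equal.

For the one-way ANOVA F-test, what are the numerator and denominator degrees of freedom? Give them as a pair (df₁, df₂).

k = 4 groups, N = 34 total
df = (k−1, N−k) = (4−1, 34−4) = (3, 30)

degrees of freedom = [3, 30]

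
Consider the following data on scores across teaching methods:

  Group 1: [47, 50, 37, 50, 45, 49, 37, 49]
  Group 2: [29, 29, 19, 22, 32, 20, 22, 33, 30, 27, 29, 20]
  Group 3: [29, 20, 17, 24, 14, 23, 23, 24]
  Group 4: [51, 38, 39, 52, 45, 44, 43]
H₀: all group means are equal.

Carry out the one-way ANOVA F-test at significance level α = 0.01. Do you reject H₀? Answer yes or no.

Group means [45.50, 26.00, 21.75, 44.57], grand mean 33.200
SSB = Σnᵢ(x̄ᵢ−x̄)² = 3786.386; SSW = ΣΣ(x−x̄ᵢ)² = 819.214
MSB = 3786.386/3 = 1262.1286; MSW = 819.214/31 = 26.4263
F = MSB/MSW = 47.7604
df = (3, 31)
p-value (upper-tail) = 0.00000
At α=0.01: p < α → reject H₀

reject H₀: yes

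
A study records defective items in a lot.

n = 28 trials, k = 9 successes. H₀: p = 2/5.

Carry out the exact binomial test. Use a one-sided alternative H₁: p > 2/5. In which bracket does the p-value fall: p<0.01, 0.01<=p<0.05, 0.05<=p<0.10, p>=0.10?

p-value bracket: p>=0.10

Exact binomial: n=28, k=9, p₀=2/5=0.4000
P(X≥9) from Σ C(n,i)·p₀^i·(1−p₀)^(n−i)
p-value (one-sided, H₁ greater) = 0.85152
→ bracket: p>=0.10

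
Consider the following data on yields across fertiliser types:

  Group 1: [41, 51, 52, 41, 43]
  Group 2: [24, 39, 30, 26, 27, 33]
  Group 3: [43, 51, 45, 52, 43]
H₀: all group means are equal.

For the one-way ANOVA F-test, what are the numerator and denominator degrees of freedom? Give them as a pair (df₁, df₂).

degrees of freedom = [2, 13]

k = 3 groups, N = 16 total
df = (k−1, N−k) = (3−1, 16−3) = (2, 13)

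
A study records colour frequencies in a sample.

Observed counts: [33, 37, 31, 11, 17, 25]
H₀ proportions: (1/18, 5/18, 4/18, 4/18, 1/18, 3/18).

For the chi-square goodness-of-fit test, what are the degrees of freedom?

df = k − 1 = 6 − 1 = 5

degrees of freedom = 5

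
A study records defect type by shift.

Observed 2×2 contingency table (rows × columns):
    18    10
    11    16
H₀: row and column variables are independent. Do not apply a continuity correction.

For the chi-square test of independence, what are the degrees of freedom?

df = (r−1)(c−1) = (2−1)·(2−1) = 1

degrees of freedom = 1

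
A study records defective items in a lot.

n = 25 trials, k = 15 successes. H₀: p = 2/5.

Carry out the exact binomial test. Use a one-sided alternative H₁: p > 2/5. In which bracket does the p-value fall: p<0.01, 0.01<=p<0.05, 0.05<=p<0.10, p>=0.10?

Exact binomial: n=25, k=15, p₀=2/5=0.4000
P(X≥15) from Σ C(n,i)·p₀^i·(1−p₀)^(n−i)
p-value (one-sided, H₁ greater) = 0.03439
→ bracket: 0.01<=p<0.05

p-value bracket: 0.01<=p<0.05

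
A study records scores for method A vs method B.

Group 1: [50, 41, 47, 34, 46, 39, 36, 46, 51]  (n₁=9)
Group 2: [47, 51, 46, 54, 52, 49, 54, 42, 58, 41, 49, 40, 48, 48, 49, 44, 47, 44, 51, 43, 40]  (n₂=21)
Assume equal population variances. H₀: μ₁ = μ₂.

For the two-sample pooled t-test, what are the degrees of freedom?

degrees of freedom = 28

df = n₁ + n₂ − 2 = 9 + 21 − 2 = 28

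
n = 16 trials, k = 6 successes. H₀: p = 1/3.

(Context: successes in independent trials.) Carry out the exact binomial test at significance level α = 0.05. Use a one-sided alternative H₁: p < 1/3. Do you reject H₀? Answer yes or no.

reject H₀: no

Exact binomial: n=16, k=6, p₀=1/3=0.3333
P(X≤6) from Σ C(n,i)·p₀^i·(1−p₀)^(n−i)
p-value (one-sided, H₁ less) = 0.73743
At α=0.05: p ≥ α → fail to reject H₀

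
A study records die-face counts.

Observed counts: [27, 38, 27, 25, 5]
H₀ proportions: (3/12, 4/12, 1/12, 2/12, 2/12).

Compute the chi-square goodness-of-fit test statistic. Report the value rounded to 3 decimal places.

test statistic = 41.082

n = 122; E_i = n·p_i = [30.50, 40.67, 10.17, 20.33, 20.33]
χ² = (27−30.50)²/30.50 + (38−40.67)²/40.67 + (27−10.17)²/10.17 + (25−20.33)²/20.33 + (5−20.33)²/20.33 = 41.0820
df = 4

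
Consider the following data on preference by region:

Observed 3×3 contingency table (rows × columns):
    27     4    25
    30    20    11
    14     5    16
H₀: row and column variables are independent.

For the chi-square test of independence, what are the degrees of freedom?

degrees of freedom = 4

df = (r−1)(c−1) = (3−1)·(3−1) = 4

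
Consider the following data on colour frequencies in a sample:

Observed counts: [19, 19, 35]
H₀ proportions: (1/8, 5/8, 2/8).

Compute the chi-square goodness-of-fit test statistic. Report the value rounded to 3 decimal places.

test statistic = 41.597

n = 73; E_i = n·p_i = [9.12, 45.62, 18.25]
χ² = (19−9.12)²/9.12 + (19−45.62)²/45.62 + (35−18.25)²/18.25 = 41.5973
df = 2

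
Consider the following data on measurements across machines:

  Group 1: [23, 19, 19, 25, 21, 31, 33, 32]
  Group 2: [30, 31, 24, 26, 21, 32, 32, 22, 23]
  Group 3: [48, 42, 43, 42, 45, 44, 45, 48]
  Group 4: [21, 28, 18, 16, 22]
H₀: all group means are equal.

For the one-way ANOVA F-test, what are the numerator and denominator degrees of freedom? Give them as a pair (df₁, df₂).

k = 4 groups, N = 30 total
df = (k−1, N−k) = (4−1, 30−4) = (3, 26)

degrees of freedom = [3, 26]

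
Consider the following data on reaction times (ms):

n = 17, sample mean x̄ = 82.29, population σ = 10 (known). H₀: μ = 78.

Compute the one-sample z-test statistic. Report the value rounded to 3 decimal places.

test statistic = 1.769

SE = σ/√n = 10/√17 = 2.4254
z = (x̄−μ₀)/SE = (82.29−78)/2.4254 = 1.7688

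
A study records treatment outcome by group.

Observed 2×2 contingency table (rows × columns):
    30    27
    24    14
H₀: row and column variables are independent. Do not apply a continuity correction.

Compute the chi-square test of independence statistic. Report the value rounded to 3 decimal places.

Row totals [57, 38], col totals [54, 41], n=95
χ² = (30−32.40)²/32.40 + (27−24.60)²/24.60 + (24−21.60)²/21.60 + (14−16.40)²/16.40 = 1.0298
df = 1

test statistic = 1.030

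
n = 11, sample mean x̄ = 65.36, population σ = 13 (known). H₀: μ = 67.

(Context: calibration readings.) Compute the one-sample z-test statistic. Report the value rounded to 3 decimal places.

SE = σ/√n = 13/√11 = 3.9196
z = (x̄−μ₀)/SE = (65.36−67)/3.9196 = -0.4184

test statistic = -0.418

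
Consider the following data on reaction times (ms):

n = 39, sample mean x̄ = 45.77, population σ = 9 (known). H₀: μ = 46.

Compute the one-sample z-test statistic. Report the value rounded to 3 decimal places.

test statistic = -0.160

SE = σ/√n = 9/√39 = 1.4412
z = (x̄−μ₀)/SE = (45.77−46)/1.4412 = -0.1596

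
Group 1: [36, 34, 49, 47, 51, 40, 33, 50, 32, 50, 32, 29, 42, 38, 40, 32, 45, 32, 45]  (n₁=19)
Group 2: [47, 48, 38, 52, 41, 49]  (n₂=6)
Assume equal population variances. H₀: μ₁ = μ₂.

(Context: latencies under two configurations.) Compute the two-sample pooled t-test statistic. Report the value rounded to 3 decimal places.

x̄₁=39.842, s₁=7.403, n₁=19
x̄₂=45.833, s₂=5.269, n₂=6
s_p² = [18·7.403² + 5·5.269²]/23 = 48.9287
SE = √(s_p²·(1/19+1/6)) = 3.2757
t = (39.842−45.833)/3.2757 = -1.8290
df = 23

test statistic = -1.829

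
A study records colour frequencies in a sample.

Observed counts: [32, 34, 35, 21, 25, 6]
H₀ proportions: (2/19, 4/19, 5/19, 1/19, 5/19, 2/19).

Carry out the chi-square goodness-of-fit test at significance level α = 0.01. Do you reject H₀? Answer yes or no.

reject H₀: yes

n = 153; E_i = n·p_i = [16.11, 32.21, 40.26, 8.05, 40.26, 16.11]
χ² = (32−16.11)²/16.11 + (34−32.21)²/32.21 + (35−40.26)²/40.26 + (21−8.05)²/8.05 + (25−40.26)²/40.26 + (6−16.11)²/16.11 = 49.4183
df = 5
p-value (upper-tail) = 0.00000
At α=0.01: p < α → reject H₀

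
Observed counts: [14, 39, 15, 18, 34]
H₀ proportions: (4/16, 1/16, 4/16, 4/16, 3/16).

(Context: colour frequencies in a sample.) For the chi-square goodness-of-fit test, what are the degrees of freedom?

df = k − 1 = 5 − 1 = 4

degrees of freedom = 4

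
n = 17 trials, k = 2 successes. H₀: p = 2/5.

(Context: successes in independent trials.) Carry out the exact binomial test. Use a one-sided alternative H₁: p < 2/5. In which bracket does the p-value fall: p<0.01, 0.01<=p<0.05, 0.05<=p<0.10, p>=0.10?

Exact binomial: n=17, k=2, p₀=2/5=0.4000
P(X≤2) from Σ C(n,i)·p₀^i·(1−p₀)^(n−i)
p-value (one-sided, H₁ less) = 0.01232
→ bracket: 0.01<=p<0.05

p-value bracket: 0.01<=p<0.05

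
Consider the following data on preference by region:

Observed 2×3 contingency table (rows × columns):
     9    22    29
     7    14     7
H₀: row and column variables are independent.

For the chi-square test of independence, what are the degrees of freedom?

df = (r−1)(c−1) = (2−1)·(3−1) = 2

degrees of freedom = 2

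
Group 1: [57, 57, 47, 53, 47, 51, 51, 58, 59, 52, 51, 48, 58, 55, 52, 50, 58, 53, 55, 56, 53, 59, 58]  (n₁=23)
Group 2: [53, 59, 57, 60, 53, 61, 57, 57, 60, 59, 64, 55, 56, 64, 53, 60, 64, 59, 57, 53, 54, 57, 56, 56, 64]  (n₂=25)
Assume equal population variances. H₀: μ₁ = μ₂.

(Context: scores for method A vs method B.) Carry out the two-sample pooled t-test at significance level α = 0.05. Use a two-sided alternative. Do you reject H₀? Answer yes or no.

x̄₁=53.826, s₁=3.845, n₁=23
x̄₂=57.920, s₂=3.593, n₂=25
s_p² = [22·3.845² + 24·3.593²]/46 = 13.8075
SE = √(s_p²·(1/23+1/25)) = 1.0736
t = (53.826−57.920)/1.0736 = -3.8132
df = 46
p-value (two-sided) = 0.00041
At α=0.05: p < α → reject H₀

reject H₀: yes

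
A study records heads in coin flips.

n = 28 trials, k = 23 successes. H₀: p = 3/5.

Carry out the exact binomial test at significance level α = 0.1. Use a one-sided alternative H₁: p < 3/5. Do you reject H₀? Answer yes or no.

Exact binomial: n=28, k=23, p₀=3/5=0.6000
P(X≤23) from Σ C(n,i)·p₀^i·(1−p₀)^(n−i)
p-value (one-sided, H₁ less) = 0.99681
At α=0.1: p ≥ α → fail to reject H₀

reject H₀: no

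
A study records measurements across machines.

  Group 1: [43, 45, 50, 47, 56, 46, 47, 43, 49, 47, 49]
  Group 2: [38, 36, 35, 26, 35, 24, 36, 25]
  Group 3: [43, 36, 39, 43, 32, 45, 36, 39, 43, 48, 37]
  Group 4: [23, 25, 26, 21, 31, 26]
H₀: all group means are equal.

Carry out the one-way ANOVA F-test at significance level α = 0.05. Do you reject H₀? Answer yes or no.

reject H₀: yes

Group means [47.45, 31.88, 40.09, 25.33], grand mean 38.056
SSB = Σnᵢ(x̄ᵢ−x̄)² = 2294.044; SSW = ΣΣ(x−x̄ᵢ)² = 647.845
MSB = 2294.044/3 = 764.6814; MSW = 647.845/32 = 20.2451
F = MSB/MSW = 37.7711
df = (3, 32)
p-value (upper-tail) = 0.00000
At α=0.05: p < α → reject H₀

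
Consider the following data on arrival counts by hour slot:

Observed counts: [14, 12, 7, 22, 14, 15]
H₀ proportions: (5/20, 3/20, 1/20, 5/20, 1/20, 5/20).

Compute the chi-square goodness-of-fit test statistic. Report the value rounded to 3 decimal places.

test statistic = 28.857

n = 84; E_i = n·p_i = [21.00, 12.60, 4.20, 21.00, 4.20, 21.00]
χ² = (14−21.00)²/21.00 + (12−12.60)²/12.60 + (7−4.20)²/4.20 + (22−21.00)²/21.00 + (14−4.20)²/4.20 + (15−21.00)²/21.00 = 28.8571
df = 5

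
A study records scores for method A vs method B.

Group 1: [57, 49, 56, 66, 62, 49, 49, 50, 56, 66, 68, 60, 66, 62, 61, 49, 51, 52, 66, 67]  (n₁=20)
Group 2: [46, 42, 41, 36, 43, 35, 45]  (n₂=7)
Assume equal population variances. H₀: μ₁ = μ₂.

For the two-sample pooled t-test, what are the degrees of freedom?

df = n₁ + n₂ − 2 = 20 + 7 − 2 = 25

degrees of freedom = 25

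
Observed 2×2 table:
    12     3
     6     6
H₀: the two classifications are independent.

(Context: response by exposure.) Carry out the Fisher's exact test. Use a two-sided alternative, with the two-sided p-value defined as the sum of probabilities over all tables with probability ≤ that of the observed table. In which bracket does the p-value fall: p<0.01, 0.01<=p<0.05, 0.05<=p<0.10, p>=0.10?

Margins: r₁=15, r₂=12, c₁=18, c₂=9, n=27
p_obs = C(15,12)·C(12,6)/C(27,18); sum pmf over tables with pmf ≤ p_obs
p-value (two-sided) = 0.12662
→ bracket: p>=0.10

p-value bracket: p>=0.10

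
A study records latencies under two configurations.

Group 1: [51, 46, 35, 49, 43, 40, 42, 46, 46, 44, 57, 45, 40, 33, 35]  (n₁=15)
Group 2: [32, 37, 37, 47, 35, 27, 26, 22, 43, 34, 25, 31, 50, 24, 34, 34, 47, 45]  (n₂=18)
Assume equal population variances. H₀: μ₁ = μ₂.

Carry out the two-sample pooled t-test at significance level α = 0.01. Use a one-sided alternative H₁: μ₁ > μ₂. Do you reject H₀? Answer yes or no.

x̄₁=43.467, s₁=6.390, n₁=15
x̄₂=35.000, s₂=8.568, n₂=18
s_p² = [14·6.390² + 17·8.568²]/31 = 58.7011
SE = √(s_p²·(1/15+1/18)) = 2.6785
t = (43.467−35.000)/2.6785 = 3.1609
df = 31
p-value (one-sided, H₁ greater) = 0.00175
At α=0.01: p < α → reject H₀

reject H₀: yes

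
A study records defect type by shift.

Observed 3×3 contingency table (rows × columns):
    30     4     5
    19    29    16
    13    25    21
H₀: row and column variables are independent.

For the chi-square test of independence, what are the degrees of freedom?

degrees of freedom = 4

df = (r−1)(c−1) = (3−1)·(3−1) = 4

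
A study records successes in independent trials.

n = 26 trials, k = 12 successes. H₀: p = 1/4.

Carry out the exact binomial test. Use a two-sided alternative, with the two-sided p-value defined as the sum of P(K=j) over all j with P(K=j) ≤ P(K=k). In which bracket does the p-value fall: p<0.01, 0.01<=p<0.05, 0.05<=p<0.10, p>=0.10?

Exact binomial: n=26, k=12, p₀=1/4=0.2500
P(X=j) = C(n,j)·p₀^j·(1−p₀)^(n−j); p = Σ P(X=j) over j with P(X=j) ≤ P(X=12)
p-value (two-sided) = 0.02092
→ bracket: 0.01<=p<0.05

p-value bracket: 0.01<=p<0.05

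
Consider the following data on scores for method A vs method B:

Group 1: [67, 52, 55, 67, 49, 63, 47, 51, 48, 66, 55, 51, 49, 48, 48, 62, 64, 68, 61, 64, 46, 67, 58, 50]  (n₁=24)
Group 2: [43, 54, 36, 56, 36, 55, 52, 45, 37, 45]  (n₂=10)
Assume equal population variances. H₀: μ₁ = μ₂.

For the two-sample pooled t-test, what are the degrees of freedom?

df = n₁ + n₂ − 2 = 24 + 10 − 2 = 32

degrees of freedom = 32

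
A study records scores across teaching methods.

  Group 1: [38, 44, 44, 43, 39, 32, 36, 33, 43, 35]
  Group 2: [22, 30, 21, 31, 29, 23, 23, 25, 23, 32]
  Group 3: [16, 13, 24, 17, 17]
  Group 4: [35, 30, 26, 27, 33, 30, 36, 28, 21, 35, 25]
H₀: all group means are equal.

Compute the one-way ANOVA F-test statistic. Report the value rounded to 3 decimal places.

Group means [38.70, 25.90, 17.40, 29.64], grand mean 29.417
SSB = Σnᵢ(x̄ᵢ−x̄)² = 1708.005; SSW = ΣΣ(x−x̄ᵢ)² = 640.745
MSB = 1708.005/3 = 569.3348; MSW = 640.745/32 = 20.0233
F = MSB/MSW = 28.4336
df = (3, 32)

test statistic = 28.434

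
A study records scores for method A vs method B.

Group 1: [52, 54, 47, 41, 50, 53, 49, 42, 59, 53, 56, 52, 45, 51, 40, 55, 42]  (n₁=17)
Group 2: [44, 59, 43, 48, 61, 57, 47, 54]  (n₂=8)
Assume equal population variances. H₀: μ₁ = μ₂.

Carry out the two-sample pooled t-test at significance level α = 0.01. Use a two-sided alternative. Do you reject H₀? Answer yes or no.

reject H₀: no

x̄₁=49.471, s₁=5.724, n₁=17
x̄₂=51.625, s₂=7.009, n₂=8
s_p² = [16·5.724² + 7·7.009²]/23 = 37.7439
SE = √(s_p²·(1/17+1/8)) = 2.6341
t = (49.471−51.625)/2.6341 = -0.8179
df = 23
p-value (two-sided) = 0.42180
At α=0.01: p ≥ α → fail to reject H₀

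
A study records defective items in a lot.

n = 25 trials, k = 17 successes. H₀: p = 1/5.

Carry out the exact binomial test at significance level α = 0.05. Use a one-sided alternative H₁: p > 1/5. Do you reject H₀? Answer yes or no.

Exact binomial: n=25, k=17, p₀=1/5=0.2000
P(X≥17) from Σ C(n,i)·p₀^i·(1−p₀)^(n−i)
p-value (one-sided, H₁ greater) = 0.00000
At α=0.05: p < α → reject H₀

reject H₀: yes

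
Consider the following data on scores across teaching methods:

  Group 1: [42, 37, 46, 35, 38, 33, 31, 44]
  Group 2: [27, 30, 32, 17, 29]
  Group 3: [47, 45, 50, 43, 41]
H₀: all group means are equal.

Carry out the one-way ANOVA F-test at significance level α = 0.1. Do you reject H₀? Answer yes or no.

reject H₀: yes

Group means [38.25, 27.00, 45.20], grand mean 37.056
SSB = Σnᵢ(x̄ᵢ−x̄)² = 848.644; SSW = ΣΣ(x−x̄ᵢ)² = 386.300
MSB = 848.644/2 = 424.3222; MSW = 386.300/15 = 25.7533
F = MSB/MSW = 16.4764
df = (2, 15)
p-value (upper-tail) = 0.00016
At α=0.1: p < α → reject H₀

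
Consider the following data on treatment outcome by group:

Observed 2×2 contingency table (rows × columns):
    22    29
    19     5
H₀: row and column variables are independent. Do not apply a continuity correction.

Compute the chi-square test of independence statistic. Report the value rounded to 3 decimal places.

test statistic = 8.549

Row totals [51, 24], col totals [41, 34], n=75
χ² = (22−27.88)²/27.88 + (29−23.12)²/23.12 + (19−13.12)²/13.12 + (5−10.88)²/10.88 = 8.5486
df = 1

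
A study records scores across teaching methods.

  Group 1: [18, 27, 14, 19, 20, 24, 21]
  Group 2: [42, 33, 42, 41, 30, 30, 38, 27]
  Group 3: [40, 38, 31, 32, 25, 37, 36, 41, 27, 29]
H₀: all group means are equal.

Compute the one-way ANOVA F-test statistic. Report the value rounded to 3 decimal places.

test statistic = 16.964

Group means [20.43, 35.38, 33.60], grand mean 30.480
SSB = Σnᵢ(x̄ᵢ−x̄)² = 996.251; SSW = ΣΣ(x−x̄ᵢ)² = 645.989
MSB = 996.251/2 = 498.1254; MSW = 645.989/22 = 29.3631
F = MSB/MSW = 16.9643
df = (2, 22)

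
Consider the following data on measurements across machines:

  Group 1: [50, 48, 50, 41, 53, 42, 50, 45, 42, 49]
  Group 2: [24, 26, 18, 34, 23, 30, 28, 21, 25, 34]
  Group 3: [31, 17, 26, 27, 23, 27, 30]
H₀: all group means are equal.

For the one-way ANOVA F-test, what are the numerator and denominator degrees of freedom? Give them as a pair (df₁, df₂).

k = 3 groups, N = 27 total
df = (k−1, N−k) = (3−1, 27−3) = (2, 24)

degrees of freedom = [2, 24]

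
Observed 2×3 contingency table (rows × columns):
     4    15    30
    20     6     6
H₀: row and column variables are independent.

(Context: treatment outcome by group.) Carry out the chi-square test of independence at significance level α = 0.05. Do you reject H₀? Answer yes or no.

reject H₀: yes

Row totals [49, 32], col totals [24, 21, 36], n=81
χ² = (4−14.52)²/14.52 + (15−12.70)²/12.70 + (30−21.78)²/21.78 + (20−9.48)²/9.48 + (6−8.30)²/8.30 + (6−14.22)²/14.22 = 28.1980
df = 2
p-value (upper-tail) = 0.00000
At α=0.05: p < α → reject H₀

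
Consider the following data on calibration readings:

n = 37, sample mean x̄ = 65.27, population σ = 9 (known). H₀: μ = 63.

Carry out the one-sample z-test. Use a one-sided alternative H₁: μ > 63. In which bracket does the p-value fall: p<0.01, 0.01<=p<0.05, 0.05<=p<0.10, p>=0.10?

SE = σ/√n = 9/√37 = 1.4796
z = (x̄−μ₀)/SE = (65.27−63)/1.4796 = 1.5342
p-value (one-sided, H₁ greater) = 0.06249
→ bracket: 0.05<=p<0.10

p-value bracket: 0.05<=p<0.10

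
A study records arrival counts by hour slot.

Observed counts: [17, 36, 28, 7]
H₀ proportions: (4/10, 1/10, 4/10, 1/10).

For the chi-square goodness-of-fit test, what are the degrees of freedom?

degrees of freedom = 3

df = k − 1 = 4 − 1 = 3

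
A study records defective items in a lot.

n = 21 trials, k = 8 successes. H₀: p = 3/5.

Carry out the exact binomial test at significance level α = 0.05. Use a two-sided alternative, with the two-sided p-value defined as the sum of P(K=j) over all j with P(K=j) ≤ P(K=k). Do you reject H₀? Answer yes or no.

reject H₀: yes

Exact binomial: n=21, k=8, p₀=3/5=0.6000
P(X=j) = C(n,j)·p₀^j·(1−p₀)^(n−j); p = Σ P(X=j) over j with P(X=j) ≤ P(X=8)
p-value (two-sided) = 0.04625
At α=0.05: p < α → reject H₀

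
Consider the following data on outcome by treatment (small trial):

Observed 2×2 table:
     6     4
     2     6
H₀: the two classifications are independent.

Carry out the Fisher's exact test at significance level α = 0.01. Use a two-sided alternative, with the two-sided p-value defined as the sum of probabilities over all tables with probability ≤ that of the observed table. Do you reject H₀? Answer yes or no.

reject H₀: no

Margins: r₁=10, r₂=8, c₁=8, c₂=10, n=18
p_obs = C(10,6)·C(8,2)/C(18,8); sum pmf over tables with pmf ≤ p_obs
p-value (two-sided) = 0.18799
At α=0.01: p ≥ α → fail to reject H₀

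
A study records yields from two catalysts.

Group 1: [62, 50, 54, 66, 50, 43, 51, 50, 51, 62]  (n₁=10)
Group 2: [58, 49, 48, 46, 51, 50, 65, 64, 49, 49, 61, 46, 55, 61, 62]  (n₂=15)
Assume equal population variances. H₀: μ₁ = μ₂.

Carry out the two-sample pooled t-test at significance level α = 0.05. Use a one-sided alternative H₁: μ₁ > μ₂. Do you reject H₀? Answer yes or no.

x̄₁=53.900, s₁=7.141, n₁=10
x̄₂=54.267, s₂=6.881, n₂=15
s_p² = [9·7.141² + 14·6.881²]/23 = 48.7754
SE = √(s_p²·(1/10+1/15)) = 2.8512
t = (53.900−54.267)/2.8512 = -0.1286
df = 23
p-value (one-sided, H₁ greater) = 0.55060
At α=0.05: p ≥ α → fail to reject H₀

reject H₀: no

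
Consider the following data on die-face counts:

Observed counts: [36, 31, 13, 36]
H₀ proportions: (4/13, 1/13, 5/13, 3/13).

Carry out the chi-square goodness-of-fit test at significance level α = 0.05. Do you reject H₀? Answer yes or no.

reject H₀: yes

n = 116; E_i = n·p_i = [35.69, 8.92, 44.62, 26.77]
χ² = (36−35.69)²/35.69 + (31−8.92)²/8.92 + (13−44.62)²/44.62 + (36−26.77)²/26.77 = 80.2103
df = 3
p-value (upper-tail) = 0.00000
At α=0.05: p < α → reject H₀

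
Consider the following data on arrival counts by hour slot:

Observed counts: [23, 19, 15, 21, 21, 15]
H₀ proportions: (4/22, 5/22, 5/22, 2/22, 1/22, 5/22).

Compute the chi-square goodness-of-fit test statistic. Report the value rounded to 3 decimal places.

test statistic = 70.482

n = 114; E_i = n·p_i = [20.73, 25.91, 25.91, 10.36, 5.18, 25.91]
χ² = (23−20.73)²/20.73 + (19−25.91)²/25.91 + (15−25.91)²/25.91 + (21−10.36)²/10.36 + (21−5.18)²/5.18 + (15−25.91)²/25.91 = 70.4816
df = 5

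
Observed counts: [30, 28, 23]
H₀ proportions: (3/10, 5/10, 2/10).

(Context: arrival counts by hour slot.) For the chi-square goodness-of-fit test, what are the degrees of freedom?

df = k − 1 = 3 − 1 = 2

degrees of freedom = 2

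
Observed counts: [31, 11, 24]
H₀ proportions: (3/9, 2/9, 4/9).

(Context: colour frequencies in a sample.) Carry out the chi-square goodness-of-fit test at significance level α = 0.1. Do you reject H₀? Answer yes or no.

reject H₀: yes

n = 66; E_i = n·p_i = [22.00, 14.67, 29.33]
χ² = (31−22.00)²/22.00 + (11−14.67)²/14.67 + (24−29.33)²/29.33 = 5.5682
df = 2
p-value (upper-tail) = 0.06179
At α=0.1: p < α → reject H₀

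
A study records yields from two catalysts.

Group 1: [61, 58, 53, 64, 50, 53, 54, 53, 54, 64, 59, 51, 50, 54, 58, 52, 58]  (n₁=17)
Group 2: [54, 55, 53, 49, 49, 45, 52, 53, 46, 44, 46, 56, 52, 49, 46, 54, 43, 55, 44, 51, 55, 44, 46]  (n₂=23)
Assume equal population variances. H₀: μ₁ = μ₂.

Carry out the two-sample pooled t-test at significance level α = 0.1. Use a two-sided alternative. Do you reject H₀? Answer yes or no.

reject H₀: yes

x̄₁=55.647, s₁=4.499, n₁=17
x̄₂=49.609, s₂=4.346, n₂=23
s_p² = [16·4.499² + 22·4.346²]/38 = 19.4569
SE = √(s_p²·(1/17+1/23)) = 1.4108
t = (55.647−49.609)/1.4108 = 4.2800
df = 38
p-value (two-sided) = 0.00012
At α=0.1: p < α → reject H₀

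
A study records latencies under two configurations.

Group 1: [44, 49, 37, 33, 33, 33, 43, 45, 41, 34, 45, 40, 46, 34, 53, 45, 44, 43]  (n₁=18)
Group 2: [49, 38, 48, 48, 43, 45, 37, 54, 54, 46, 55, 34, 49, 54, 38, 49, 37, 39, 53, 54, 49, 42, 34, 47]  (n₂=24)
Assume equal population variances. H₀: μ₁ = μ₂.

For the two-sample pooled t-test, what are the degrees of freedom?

degrees of freedom = 40

df = n₁ + n₂ − 2 = 18 + 24 − 2 = 40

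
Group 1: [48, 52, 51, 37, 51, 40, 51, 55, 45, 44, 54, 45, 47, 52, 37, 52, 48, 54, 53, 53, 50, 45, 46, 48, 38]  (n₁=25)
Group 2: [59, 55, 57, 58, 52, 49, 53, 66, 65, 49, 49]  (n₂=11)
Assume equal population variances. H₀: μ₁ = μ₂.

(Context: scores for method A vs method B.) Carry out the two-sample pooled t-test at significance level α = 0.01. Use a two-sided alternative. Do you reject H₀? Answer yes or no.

x̄₁=47.840, s₁=5.414, n₁=25
x̄₂=55.636, s₂=6.054, n₂=11
s_p² = [24·5.414² + 10·6.054²]/34 = 31.4678
SE = √(s_p²·(1/25+1/11)) = 2.0296
t = (47.840−55.636)/2.0296 = -3.8413
df = 34
p-value (two-sided) = 0.00051
At α=0.01: p < α → reject H₀

reject H₀: yes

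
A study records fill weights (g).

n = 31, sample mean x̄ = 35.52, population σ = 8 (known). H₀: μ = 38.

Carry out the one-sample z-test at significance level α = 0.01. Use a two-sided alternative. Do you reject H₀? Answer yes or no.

SE = σ/√n = 8/√31 = 1.4368
z = (x̄−μ₀)/SE = (35.52−38)/1.4368 = -1.7260
p-value (two-sided) = 0.08435
At α=0.01: p ≥ α → fail to reject H₀

reject H₀: no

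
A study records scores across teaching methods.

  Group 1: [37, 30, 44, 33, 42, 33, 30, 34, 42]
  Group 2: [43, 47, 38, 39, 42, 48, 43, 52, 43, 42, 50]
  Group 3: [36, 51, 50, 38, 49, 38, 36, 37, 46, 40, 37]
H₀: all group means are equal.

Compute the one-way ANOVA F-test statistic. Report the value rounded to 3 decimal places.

Group means [36.11, 44.27, 41.64], grand mean 40.968
SSB = Σnᵢ(x̄ᵢ−x̄)² = 337.352; SSW = ΣΣ(x−x̄ᵢ)² = 793.616
MSB = 337.352/2 = 168.6758; MSW = 793.616/28 = 28.3434
F = MSB/MSW = 5.9511
df = (2, 28)

test statistic = 5.951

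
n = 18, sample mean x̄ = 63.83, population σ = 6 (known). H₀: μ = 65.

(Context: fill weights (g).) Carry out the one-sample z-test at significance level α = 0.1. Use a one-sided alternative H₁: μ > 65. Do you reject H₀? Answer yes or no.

reject H₀: no

SE = σ/√n = 6/√18 = 1.4142
z = (x̄−μ₀)/SE = (63.83−65)/1.4142 = -0.8273
p-value (one-sided, H₁ greater) = 0.79597
At α=0.1: p ≥ α → fail to reject H₀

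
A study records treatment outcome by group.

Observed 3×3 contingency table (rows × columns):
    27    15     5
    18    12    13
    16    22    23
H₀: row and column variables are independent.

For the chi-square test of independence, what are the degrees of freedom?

degrees of freedom = 4

df = (r−1)(c−1) = (3−1)·(3−1) = 4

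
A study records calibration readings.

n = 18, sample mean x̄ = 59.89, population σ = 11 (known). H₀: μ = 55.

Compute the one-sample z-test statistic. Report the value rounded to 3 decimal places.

SE = σ/√n = 11/√18 = 2.5927
z = (x̄−μ₀)/SE = (59.89−55)/2.5927 = 1.8860

test statistic = 1.886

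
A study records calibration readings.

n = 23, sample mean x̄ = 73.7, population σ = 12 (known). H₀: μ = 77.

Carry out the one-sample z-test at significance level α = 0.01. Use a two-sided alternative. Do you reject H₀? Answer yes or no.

reject H₀: no

SE = σ/√n = 12/√23 = 2.5022
z = (x̄−μ₀)/SE = (73.7−77)/2.5022 = -1.3189
p-value (two-sided) = 0.18722
At α=0.01: p ≥ α → fail to reject H₀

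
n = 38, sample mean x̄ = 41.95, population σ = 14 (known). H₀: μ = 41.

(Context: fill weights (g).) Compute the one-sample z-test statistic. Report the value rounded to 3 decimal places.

test statistic = 0.418

SE = σ/√n = 14/√38 = 2.2711
z = (x̄−μ₀)/SE = (41.95−41)/2.2711 = 0.4183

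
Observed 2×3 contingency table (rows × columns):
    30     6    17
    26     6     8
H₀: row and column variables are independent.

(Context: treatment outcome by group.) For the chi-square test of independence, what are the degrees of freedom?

df = (r−1)(c−1) = (2−1)·(3−1) = 2

degrees of freedom = 2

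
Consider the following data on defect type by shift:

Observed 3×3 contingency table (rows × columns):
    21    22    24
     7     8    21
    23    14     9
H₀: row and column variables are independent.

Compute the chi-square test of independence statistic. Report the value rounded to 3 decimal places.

Row totals [67, 36, 46], col totals [51, 44, 54], n=149
χ² = (21−22.93)²/22.93 + (22−19.79)²/19.79 + (24−24.28)²/24.28 + (7−12.32)²/12.32 + (8−10.63)²/10.63 + (21−13.05)²/13.05 + (23−15.74)²/15.74 + (14−13.58)²/13.58 + (9−16.67)²/16.67 = 15.0974
df = 4

test statistic = 15.097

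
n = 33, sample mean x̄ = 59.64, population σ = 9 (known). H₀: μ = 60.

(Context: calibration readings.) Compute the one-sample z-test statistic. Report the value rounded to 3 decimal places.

SE = σ/√n = 9/√33 = 1.5667
z = (x̄−μ₀)/SE = (59.64−60)/1.5667 = -0.2298

test statistic = -0.230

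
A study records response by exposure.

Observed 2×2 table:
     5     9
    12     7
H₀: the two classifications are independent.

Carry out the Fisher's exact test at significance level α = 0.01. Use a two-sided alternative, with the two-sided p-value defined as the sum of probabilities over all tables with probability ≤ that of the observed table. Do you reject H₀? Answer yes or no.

Margins: r₁=14, r₂=19, c₁=17, c₂=16, n=33
p_obs = C(14,5)·C(19,12)/C(33,17); sum pmf over tables with pmf ≤ p_obs
p-value (two-sided) = 0.16632
At α=0.01: p ≥ α → fail to reject H₀

reject H₀: no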